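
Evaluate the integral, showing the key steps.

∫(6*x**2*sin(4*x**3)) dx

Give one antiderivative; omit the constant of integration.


Step 1. Substitute u = x**3, turning ∫(6*x**2*sin(4*x**3)) dx into ∫(2*sin(4*u)) du: now ∫(2*sin(4*u)) du.
Step 2. Evaluate the standard form: now -cos(4*u)/2.
Step 3. Substitute back u = x**3: now -cos(4*x**3)/2.
Answer: -cos(4*x**3)/2.


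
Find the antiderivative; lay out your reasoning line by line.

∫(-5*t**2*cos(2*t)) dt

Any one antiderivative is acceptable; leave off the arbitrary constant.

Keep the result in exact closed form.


Step 1. Integrate ∫(-5*t**2*cos(2*t)) dt by parts with u = t**2, dv = (-5*cos(2*t)) dt, so v = -5*sin(2*t)/2: now -5*t**2*sin(2*t)/2 + ∫(5*t*sin(2*t)) dt.
Step 2. Integrate ∫(5*t*sin(2*t)) dt by parts with u = t, dv = (5*sin(2*t)) dt, so v = -5*cos(2*t)/2: now -5*t**2*sin(2*t)/2 - 5*t*cos(2*t)/2 + ∫(5*cos(2*t)/2) dt.
Step 3. Evaluate the standard form: now -5*t**2*sin(2*t)/2 - 5*t*cos(2*t)/2 + 5*sin(2*t)/4.
Answer: -5*t**2*sin(2*t)/2 - 5*t*cos(2*t)/2 + 5*sin(2*t)/4.


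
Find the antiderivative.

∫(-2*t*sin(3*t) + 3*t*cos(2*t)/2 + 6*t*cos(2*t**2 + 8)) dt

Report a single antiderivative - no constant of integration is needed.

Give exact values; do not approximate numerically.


Answer: 3*t*sin(2*t)/4 + 2*t*cos(3*t)/3 - 2*sin(3*t)/9 + 3*sin(2*t**2 + 8)/2 + 3*cos(2*t)/8.


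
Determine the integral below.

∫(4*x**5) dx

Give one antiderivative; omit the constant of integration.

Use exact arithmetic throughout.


Answer: 2*x**6/3.


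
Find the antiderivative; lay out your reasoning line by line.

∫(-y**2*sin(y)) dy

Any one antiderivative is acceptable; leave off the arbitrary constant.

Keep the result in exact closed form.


Step 1. Integrate ∫(-y**2*sin(y)) dy by parts with u = y**2, dv = (-sin(y)) dy, so v = cos(y): now y**2*cos(y) + ∫(-2*y*cos(y)) dy.
Step 2. Integrate ∫(-2*y*cos(y)) dy by parts with u = y, dv = (-2*cos(y)) dy, so v = -2*sin(y): now y**2*cos(y) - 2*y*sin(y) + ∫(2*sin(y)) dy.
Step 3. Evaluate the standard form: now y**2*cos(y) - 2*y*sin(y) - 2*cos(y).
Answer: y**2*cos(y) - 2*y*sin(y) - 2*cos(y).


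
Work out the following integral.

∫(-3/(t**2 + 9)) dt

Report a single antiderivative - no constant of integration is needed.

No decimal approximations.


Answer: -atan(t/3).


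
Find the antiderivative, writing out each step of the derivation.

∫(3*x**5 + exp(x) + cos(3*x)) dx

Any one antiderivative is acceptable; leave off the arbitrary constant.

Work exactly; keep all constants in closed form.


Step 1. Rewrite: now ∫(3*x**5) dx + ∫(exp(x)) dx + ∫(cos(3*x)) dx.
Step 2. Evaluate the standard form: now x**6/2 + ∫(exp(x)) dx + ∫(cos(3*x)) dx.
Step 3. Evaluate the standard form: now x**6/2 + sin(3*x)/3 + ∫(exp(x)) dx.
Step 4. Evaluate the standard form: now x**6/2 + exp(x) + sin(3*x)/3.
Answer: x**6/2 + exp(x) + sin(3*x)/3.


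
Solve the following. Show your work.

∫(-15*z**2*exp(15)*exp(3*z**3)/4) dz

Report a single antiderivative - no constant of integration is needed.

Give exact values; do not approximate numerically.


Step 1. Substitute u = z**3 + 5, turning ∫(-15*z**2*exp(15)*exp(3*z**3)/4) dz into ∫(-5*exp(3*u)/4) du: now ∫(-5*exp(3*u)/4) du.
Step 2. Evaluate the standard form: now -5*exp(3*u)/12.
Step 3. Substitute back u = z**3 + 5: now -5*exp(3*z**3 + 15)/12.
Answer: -5*exp(3*z**3 + 15)/12.


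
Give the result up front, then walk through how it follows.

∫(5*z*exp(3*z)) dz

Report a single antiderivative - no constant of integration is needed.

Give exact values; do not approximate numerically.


The answer is 5*z*exp(3*z)/3 - 5*exp(3*z)/9.
Step 1. Integrate ∫(5*z*exp(3*z)) dz by parts with u = z, dv = (5*exp(3*z)) dz, so v = 5*exp(3*z)/3: now 5*z*exp(3*z)/3 + ∫(-5*exp(3*z)/3) dz.
Step 2. Evaluate the standard form: now 5*z*exp(3*z)/3 - 5*exp(3*z)/9.
Answer: 5*z*exp(3*z)/3 - 5*exp(3*z)/9.


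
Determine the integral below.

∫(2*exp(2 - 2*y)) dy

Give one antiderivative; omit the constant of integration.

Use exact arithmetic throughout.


Answer: -exp(2 - 2*y).


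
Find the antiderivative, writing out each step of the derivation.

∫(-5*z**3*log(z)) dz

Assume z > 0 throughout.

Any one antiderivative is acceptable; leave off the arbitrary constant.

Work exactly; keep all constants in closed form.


Step 1. Integrate ∫(-5*z**3*log(z)) dz by parts with u = log(z), dv = (-5*z**3) dz, so v = -5*z**4/4 [assuming z > 0]: now -5*z**4*log(z)/4 + ∫(5*z**3/4) dz.
Step 2. Evaluate the standard form: now -5*z**4*log(z)/4 + 5*z**4/16.
Answer: -5*z**4*log(z)/4 + 5*z**4/16.


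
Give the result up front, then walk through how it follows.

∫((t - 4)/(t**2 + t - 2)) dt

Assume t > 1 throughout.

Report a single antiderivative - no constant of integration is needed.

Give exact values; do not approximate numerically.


The answer is -log(t - 1) + 2*log(t + 2).
Step 1. Decompose ∫((t - 4)/(t**2 + t - 2)) dt by partial fractions, (t - 4)/(t**2 + t - 2) = 2/(t + 2) - 1/(t - 1): now ∫(-1/(t - 1)) dt + ∫(2/(t + 2)) dt.
Step 2. Evaluate the standard form [assuming t > 1]: now -log(t - 1) + ∫(2/(t + 2)) dt.
Step 3. Evaluate the standard form [assuming t > -2]: now -log(t - 1) + 2*log(t + 2).
Answer: -log(t - 1) + 2*log(t + 2).


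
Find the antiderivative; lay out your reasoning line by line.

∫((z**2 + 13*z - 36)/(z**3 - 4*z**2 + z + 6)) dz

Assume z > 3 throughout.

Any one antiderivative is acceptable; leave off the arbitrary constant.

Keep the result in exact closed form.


Step 1. Decompose ∫((z**2 + 13*z - 36)/(z**3 - 4*z**2 + z + 6)) dz by partial fractions, (z**2 + 13*z - 36)/(z**3 - 4*z**2 + z + 6) = -4/(z + 1) + 2/(z - 2) + 3/(z - 3): now ∫(3/(z - 3)) dz + ∫(2/(z - 2)) dz + ∫(-4/(z + 1)) dz.
Step 2. Evaluate the standard form [assuming z > -1]: now -4*log(z + 1) + ∫(3/(z - 3)) dz + ∫(2/(z - 2)) dz.
Step 3. Evaluate the standard form [assuming z > 2]: now 2*log(z - 2) - 4*log(z + 1) + ∫(3/(z - 3)) dz.
Step 4. Evaluate the standard form [assuming z > 3]: now 3*log(z - 3) + 2*log(z - 2) - 4*log(z + 1).
Answer: 3*log(z - 3) + 2*log(z - 2) - 4*log(z + 1).


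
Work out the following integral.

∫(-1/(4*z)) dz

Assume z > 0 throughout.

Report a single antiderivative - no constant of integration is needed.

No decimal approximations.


Answer: -log(z)/4.


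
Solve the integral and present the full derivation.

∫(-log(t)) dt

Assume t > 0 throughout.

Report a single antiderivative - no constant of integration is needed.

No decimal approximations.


Step 1. Integrate ∫(-log(t)) dt by parts with u = log(t), dv = (-1) dt, so v = -t [assuming t > 0]: now -t*log(t) + ∫(1) dt.
Step 2. Evaluate the standard form: now -t*log(t) + t.
Answer: -t*log(t) + t.


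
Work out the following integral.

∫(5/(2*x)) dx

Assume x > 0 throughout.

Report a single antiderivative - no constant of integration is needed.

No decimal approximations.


Answer: 5*log(x)/2.


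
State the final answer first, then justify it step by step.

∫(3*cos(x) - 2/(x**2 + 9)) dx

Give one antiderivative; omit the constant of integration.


The answer is 3*sin(x) - 2*atan(x/3)/3.
Step 1. Rewrite: now ∫(-2/(x**2 + 9)) dx + ∫(3*cos(x)) dx.
Step 2. Evaluate the standard form: now -2*atan(x/3)/3 + ∫(3*cos(x)) dx.
Step 3. Evaluate the standard form: now 3*sin(x) - 2*atan(x/3)/3.
Answer: 3*sin(x) - 2*atan(x/3)/3.


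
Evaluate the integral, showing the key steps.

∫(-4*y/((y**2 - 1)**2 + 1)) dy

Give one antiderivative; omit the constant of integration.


Step 1. Substitute u = y**2 - 1, turning ∫(-4*y/((y**2 - 1)**2 + 1)) dy into ∫(-2/(u**2 + 1)) du: now ∫(-2/(u**2 + 1)) du.
Step 2. Evaluate the standard form: now -2*atan(u).
Step 3. Substitute back u = y**2 - 1: now -2*atan(y**2 - 1).
Answer: -2*atan(y**2 - 1).


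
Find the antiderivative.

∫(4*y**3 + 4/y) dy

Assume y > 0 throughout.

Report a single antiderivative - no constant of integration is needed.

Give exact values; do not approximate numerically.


Answer: y**4 + 4*log(y).


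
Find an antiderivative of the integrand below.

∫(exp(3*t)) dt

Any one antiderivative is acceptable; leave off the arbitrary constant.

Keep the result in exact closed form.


Answer: exp(3*t)/3.


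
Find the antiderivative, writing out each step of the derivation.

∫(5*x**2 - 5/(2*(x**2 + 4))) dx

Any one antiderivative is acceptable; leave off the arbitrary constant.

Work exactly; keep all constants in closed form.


Step 1. Rewrite: now ∫(5*x**2) dx + ∫(-5/(2*(x**2 + 4))) dx.
Step 2. Evaluate the standard form: now 5*x**3/3 + ∫(-5/(2*(x**2 + 4))) dx.
Step 3. Evaluate the standard form: now 5*x**3/3 - 5*atan(x/2)/4.
Answer: 5*x**3/3 - 5*atan(x/2)/4.


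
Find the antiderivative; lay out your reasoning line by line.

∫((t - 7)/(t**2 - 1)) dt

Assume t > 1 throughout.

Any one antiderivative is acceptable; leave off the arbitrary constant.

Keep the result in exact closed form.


Step 1. Decompose ∫((t - 7)/(t**2 - 1)) dt by partial fractions, (t - 7)/(t**2 - 1) = 4/(t + 1) - 3/(t - 1): now ∫(-3/(t - 1)) dt + ∫(4/(t + 1)) dt.
Step 2. Evaluate the standard form [assuming t > -1]: now 4*log(t + 1) + ∫(-3/(t - 1)) dt.
Step 3. Evaluate the standard form [assuming t > 1]: now -3*log(t - 1) + 4*log(t + 1).
Answer: -3*log(t - 1) + 4*log(t + 1).


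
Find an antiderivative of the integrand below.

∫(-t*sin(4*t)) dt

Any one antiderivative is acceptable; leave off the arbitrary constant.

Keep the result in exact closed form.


Answer: t*cos(4*t)/4 - sin(4*t)/16.


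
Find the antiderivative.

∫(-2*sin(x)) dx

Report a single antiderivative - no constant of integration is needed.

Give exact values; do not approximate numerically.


Answer: 2*cos(x).


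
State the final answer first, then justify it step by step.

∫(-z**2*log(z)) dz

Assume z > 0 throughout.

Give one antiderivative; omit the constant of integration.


The answer is -z**3*log(z)/3 + z**3/9.
Step 1. Integrate ∫(-z**2*log(z)) dz by parts with u = log(z), dv = (-z**2) dz, so v = -z**3/3 [assuming z > 0]: now -z**3*log(z)/3 + ∫(z**2/3) dz.
Step 2. Evaluate the standard form: now -z**3*log(z)/3 + z**3/9.
Answer: -z**3*log(z)/3 + z**3/9.


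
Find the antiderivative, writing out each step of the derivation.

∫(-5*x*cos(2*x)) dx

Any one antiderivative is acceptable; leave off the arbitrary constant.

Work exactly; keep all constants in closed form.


Step 1. Integrate ∫(-5*x*cos(2*x)) dx by parts with u = x, dv = (-5*cos(2*x)) dx, so v = -5*sin(2*x)/2: now -5*x*sin(2*x)/2 + ∫(5*sin(2*x)/2) dx.
Step 2. Evaluate the standard form: now -5*x*sin(2*x)/2 - 5*cos(2*x)/4.
Answer: -5*x*sin(2*x)/2 - 5*cos(2*x)/4.


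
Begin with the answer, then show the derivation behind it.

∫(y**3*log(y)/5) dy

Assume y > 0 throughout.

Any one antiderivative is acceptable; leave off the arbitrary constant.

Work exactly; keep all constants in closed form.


The answer is y**4*log(y)/20 - y**4/80.
Step 1. Integrate ∫(y**3*log(y)/5) dy by parts with u = log(y), dv = (y**3/5) dy, so v = y**4/20 [assuming y > 0]: now y**4*log(y)/20 + ∫(-y**3/20) dy.
Step 2. Evaluate the standard form: now y**4*log(y)/20 - y**4/80.
Answer: y**4*log(y)/20 - y**4/80.


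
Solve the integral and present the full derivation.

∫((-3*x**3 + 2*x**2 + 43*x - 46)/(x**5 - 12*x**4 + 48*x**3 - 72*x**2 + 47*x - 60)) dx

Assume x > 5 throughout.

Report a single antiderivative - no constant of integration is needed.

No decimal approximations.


Step 1. Decompose ∫((-3*x**3 + 2*x**2 + 43*x - 46)/(x**5 - 12*x**4 + 48*x**3 - 72*x**2 + 47*x - 60)) dx by partial fractions, (-3*x**3 + 2*x**2 + 43*x - 46)/(x**5 - 12*x**4 + 48*x**3 - 72*x**2 + 47*x - 60) = 1/(x**2 + 1) + 1/(x - 3) + 2/(x - 4) - 3/(x - 5): now ∫(-3/(x - 5)) dx + ∫(2/(x - 4)) dx + ∫(1/(x - 3)) dx + ∫(1/(x**2 + 1)) dx.
Step 2. Evaluate the standard form [assuming x > 4]: now 2*log(x - 4) + ∫(-3/(x - 5)) dx + ∫(1/(x - 3)) dx + ∫(1/(x**2 + 1)) dx.
Step 3. Evaluate the standard form [assuming x > 3]: now 2*log(x - 4) + log(x - 3) + ∫(-3/(x - 5)) dx + ∫(1/(x**2 + 1)) dx.
Step 4. Evaluate the standard form [assuming x > 5]: now -3*log(x - 5) + 2*log(x - 4) + log(x - 3) + ∫(1/(x**2 + 1)) dx.
Step 5. Evaluate the standard form: now -3*log(x - 5) + 2*log(x - 4) + log(x - 3) + atan(x).
Answer: -3*log(x - 5) + 2*log(x - 4) + log(x - 3) + atan(x).


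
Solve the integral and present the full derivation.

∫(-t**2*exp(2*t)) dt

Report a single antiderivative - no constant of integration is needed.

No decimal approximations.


Step 1. Integrate ∫(-t**2*exp(2*t)) dt by parts with u = t**2, dv = (-exp(2*t)) dt, so v = -exp(2*t)/2: now -t**2*exp(2*t)/2 + ∫(t*exp(2*t)) dt.
Step 2. Integrate ∫(t*exp(2*t)) dt by parts with u = t, dv = (exp(2*t)) dt, so v = exp(2*t)/2: now -t**2*exp(2*t)/2 + t*exp(2*t)/2 + ∫(-exp(2*t)/2) dt.
Step 3. Evaluate the standard form: now -t**2*exp(2*t)/2 + t*exp(2*t)/2 - exp(2*t)/4.
Answer: -t**2*exp(2*t)/2 + t*exp(2*t)/2 - exp(2*t)/4.


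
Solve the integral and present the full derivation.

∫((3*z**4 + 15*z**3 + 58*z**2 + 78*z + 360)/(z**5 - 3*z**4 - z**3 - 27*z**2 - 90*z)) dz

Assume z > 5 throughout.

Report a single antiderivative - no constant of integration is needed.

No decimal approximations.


Step 1. Decompose ∫((3*z**4 + 15*z**3 + 58*z**2 + 78*z + 360)/(z**5 - 3*z**4 - z**3 - 27*z**2 - 90*z)) dz by partial fractions, (3*z**4 + 15*z**3 + 58*z**2 + 78*z + 360)/(z**5 - 3*z**4 - z**3 - 27*z**2 - 90*z) = 3/(z**2 + 9) + 2/(z + 2) + 5/(z - 5) - 4/z: now ∫(-4/z) dz + ∫(5/(z - 5)) dz + ∫(2/(z + 2)) dz + ∫(3/(z**2 + 9)) dz.
Step 2. Evaluate the standard form [assuming z > 5]: now 5*log(z - 5) + ∫(-4/z) dz + ∫(2/(z + 2)) dz + ∫(3/(z**2 + 9)) dz.
Step 3. Evaluate the standard form [assuming z > 0]: now -4*log(z) + 5*log(z - 5) + ∫(2/(z + 2)) dz + ∫(3/(z**2 + 9)) dz.
Step 4. Evaluate the standard form [assuming z > -2]: now -4*log(z) + 5*log(z - 5) + 2*log(z + 2) + ∫(3/(z**2 + 9)) dz.
Step 5. Evaluate the standard form: now -4*log(z) + 5*log(z - 5) + 2*log(z + 2) + atan(z/3).
Answer: -4*log(z) + 5*log(z - 5) + 2*log(z + 2) + atan(z/3).


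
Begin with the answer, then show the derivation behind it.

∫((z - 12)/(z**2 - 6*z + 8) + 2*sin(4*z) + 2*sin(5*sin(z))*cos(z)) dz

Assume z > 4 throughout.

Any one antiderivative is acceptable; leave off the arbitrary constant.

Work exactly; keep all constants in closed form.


The answer is -4*log(z - 4) + 5*log(z - 2) - cos(4*z)/2 - 2*cos(5*sin(z))/5.
Step 1. Rewrite: now ∫((z - 12)/(z**2 - 6*z + 8)) dz + ∫(2*sin(5*sin(z))*cos(z)) dz + ∫(2*sin(4*z)) dz.
Step 2. Evaluate the standard form: now -cos(4*z)/2 + ∫((z - 12)/(z**2 - 6*z + 8)) dz + ∫(2*sin(5*sin(z))*cos(z)) dz.
Step 3. Substitute u = sin(z), turning ∫(2*sin(5*sin(z))*cos(z)) dz into ∫(2*sin(5*u)) du: now -cos(4*z)/2 + ∫((z - 12)/(z**2 - 6*z + 8)) dz + ∫(2*sin(5*u)) du.
Step 4. Evaluate the standard form: now -2*cos(5*u)/5 - cos(4*z)/2 + ∫((z - 12)/(z**2 - 6*z + 8)) dz.
Step 5. Substitute back u = sin(z): now -cos(4*z)/2 - 2*cos(5*sin(z))/5 + ∫((z - 12)/(z**2 - 6*z + 8)) dz.
Step 6. Decompose ∫((z - 12)/(z**2 - 6*z + 8)) dz by partial fractions, (z - 12)/(z**2 - 6*z + 8) = 5/(z - 2) - 4/(z - 4): now -cos(4*z)/2 - 2*cos(5*sin(z))/5 + ∫(-4/(z - 4)) dz + ∫(5/(z - 2)) dz.
Step 7. Evaluate the standard form [assuming z > 2]: now 5*log(z - 2) - cos(4*z)/2 - 2*cos(5*sin(z))/5 + ∫(-4/(z - 4)) dz.
Step 8. Evaluate the standard form [assuming z > 4]: now -4*log(z - 4) + 5*log(z - 2) - cos(4*z)/2 - 2*cos(5*sin(z))/5.
Answer: -4*log(z - 4) + 5*log(z - 2) - cos(4*z)/2 - 2*cos(5*sin(z))/5.


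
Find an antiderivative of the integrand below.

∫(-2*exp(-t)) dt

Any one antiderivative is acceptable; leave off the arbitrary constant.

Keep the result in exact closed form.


Answer: 2*exp(-t).


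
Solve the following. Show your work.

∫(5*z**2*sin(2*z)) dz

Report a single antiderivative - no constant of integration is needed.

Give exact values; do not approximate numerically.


Step 1. Integrate ∫(5*z**2*sin(2*z)) dz by parts with u = z**2, dv = (5*sin(2*z)) dz, so v = -5*cos(2*z)/2: now -5*z**2*cos(2*z)/2 + ∫(5*z*cos(2*z)) dz.
Step 2. Integrate ∫(5*z*cos(2*z)) dz by parts with u = z, dv = (5*cos(2*z)) dz, so v = 5*sin(2*z)/2: now -5*z**2*cos(2*z)/2 + 5*z*sin(2*z)/2 + ∫(-5*sin(2*z)/2) dz.
Step 3. Evaluate the standard form: now -5*z**2*cos(2*z)/2 + 5*z*sin(2*z)/2 + 5*cos(2*z)/4.
Answer: -5*z**2*cos(2*z)/2 + 5*z*sin(2*z)/2 + 5*cos(2*z)/4.


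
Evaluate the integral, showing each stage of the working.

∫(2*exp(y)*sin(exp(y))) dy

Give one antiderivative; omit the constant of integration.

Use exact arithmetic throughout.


Step 1. Substitute u = exp(y), turning ∫(2*exp(y)*sin(exp(y))) dy into ∫(2*sin(u)) du: now ∫(2*sin(u)) du.
Step 2. Evaluate the standard form: now -2*cos(u).
Step 3. Substitute back u = exp(y): now -2*cos(exp(y)).
Answer: -2*cos(exp(y)).


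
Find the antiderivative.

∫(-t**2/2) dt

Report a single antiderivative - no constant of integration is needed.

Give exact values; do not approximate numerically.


Answer: -t**3/6.


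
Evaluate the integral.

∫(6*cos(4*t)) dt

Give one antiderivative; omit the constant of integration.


Answer: 3*sin(4*t)/2.


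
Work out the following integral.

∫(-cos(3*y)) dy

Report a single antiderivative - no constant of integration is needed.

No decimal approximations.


Answer: -sin(3*y)/3.


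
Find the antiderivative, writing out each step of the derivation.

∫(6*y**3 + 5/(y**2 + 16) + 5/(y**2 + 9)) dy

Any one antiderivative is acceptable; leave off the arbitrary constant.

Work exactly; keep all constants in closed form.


Step 1. Rewrite: now ∫(6*y**3) dy + ∫(5/(y**2 + 9)) dy + ∫(5/(y**2 + 16)) dy.
Step 2. Evaluate the standard form: now 5*atan(y/3)/3 + ∫(6*y**3) dy + ∫(5/(y**2 + 16)) dy.
Step 3. Evaluate the standard form: now 5*atan(y/4)/4 + 5*atan(y/3)/3 + ∫(6*y**3) dy.
Step 4. Evaluate the standard form: now 3*y**4/2 + 5*atan(y/4)/4 + 5*atan(y/3)/3.
Answer: 3*y**4/2 + 5*atan(y/4)/4 + 5*atan(y/3)/3.


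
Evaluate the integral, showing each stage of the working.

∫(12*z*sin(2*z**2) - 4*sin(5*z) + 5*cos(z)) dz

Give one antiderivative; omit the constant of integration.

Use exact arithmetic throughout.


Step 1. Rewrite: now ∫(12*z*sin(2*z**2)) dz + ∫(-4*sin(5*z)) dz + ∫(5*cos(z)) dz.
Step 2. Substitute u = z**2, turning ∫(12*z*sin(2*z**2)) dz into ∫(6*sin(2*u)) du: now ∫(6*sin(2*u)) du + ∫(-4*sin(5*z)) dz + ∫(5*cos(z)) dz.
Step 3. Evaluate the standard form: now -3*cos(2*u) + ∫(-4*sin(5*z)) dz + ∫(5*cos(z)) dz.
Step 4. Substitute back u = z**2: now -3*cos(2*z**2) + ∫(-4*sin(5*z)) dz + ∫(5*cos(z)) dz.
Step 5. Evaluate the standard form: now 5*sin(z) - 3*cos(2*z**2) + ∫(-4*sin(5*z)) dz.
Step 6. Evaluate the standard form: now 5*sin(z) + 4*cos(5*z)/5 - 3*cos(2*z**2).
Answer: 5*sin(z) + 4*cos(5*z)/5 - 3*cos(2*z**2).


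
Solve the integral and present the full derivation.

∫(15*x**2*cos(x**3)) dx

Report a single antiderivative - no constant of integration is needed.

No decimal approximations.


Step 1. Substitute u = x**3, turning ∫(15*x**2*cos(x**3)) dx into ∫(5*cos(u)) du: now ∫(5*cos(u)) du.
Step 2. Evaluate the standard form: now 5*sin(u).
Step 3. Substitute back u = x**3: now 5*sin(x**3).
Answer: 5*sin(x**3).


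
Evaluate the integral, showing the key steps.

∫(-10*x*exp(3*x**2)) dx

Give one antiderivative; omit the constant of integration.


Step 1. Substitute u = x**2, turning ∫(-10*x*exp(3*x**2)) dx into ∫(-5*exp(3*u)) du: now ∫(-5*exp(3*u)) du.
Step 2. Evaluate the standard form: now -5*exp(3*u)/3.
Step 3. Substitute back u = x**2: now -5*exp(3*x**2)/3.
Answer: -5*exp(3*x**2)/3.


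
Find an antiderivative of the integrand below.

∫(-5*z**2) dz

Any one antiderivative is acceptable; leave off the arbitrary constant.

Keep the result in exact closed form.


Answer: -5*z**3/3.


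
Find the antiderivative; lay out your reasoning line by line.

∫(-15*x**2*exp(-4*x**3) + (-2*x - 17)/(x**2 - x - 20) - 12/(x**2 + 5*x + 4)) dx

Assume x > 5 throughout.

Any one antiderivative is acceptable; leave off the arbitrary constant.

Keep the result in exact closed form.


Step 1. Rewrite: now ∫(-15*x**2*exp(-4*x**3)) dx + ∫((-2*x - 17)/(x**2 - x - 20)) dx + ∫(-12/(x**2 + 5*x + 4)) dx.
Step 2. Substitute u = x**3, turning ∫(-15*x**2*exp(-4*x**3)) dx into ∫(-5*exp(-4*u)) du: now ∫((-2*x - 17)/(x**2 - x - 20)) dx + ∫(-12/(x**2 + 5*x + 4)) dx + ∫(-5*exp(-4*u)) du.
Step 3. Evaluate the standard form: now ∫((-2*x - 17)/(x**2 - x - 20)) dx + ∫(-12/(x**2 + 5*x + 4)) dx + 5*exp(-4*u)/4.
Step 4. Substitute back u = x**3: now ∫((-2*x - 17)/(x**2 - x - 20)) dx + ∫(-12/(x**2 + 5*x + 4)) dx + 5*exp(-4*x**3)/4.
Step 5. Decompose ∫(-12/(x**2 + 5*x + 4)) dx by partial fractions, -12/(x**2 + 5*x + 4) = 4/(x + 4) - 4/(x + 1): now ∫((-2*x - 17)/(x**2 - x - 20)) dx + ∫(-4/(x + 1)) dx + ∫(4/(x + 4)) dx + 5*exp(-4*x**3)/4.
Step 6. Evaluate the standard form [assuming x > -4]: now 4*log(x + 4) + ∫((-2*x - 17)/(x**2 - x - 20)) dx + ∫(-4/(x + 1)) dx + 5*exp(-4*x**3)/4.
Step 7. Evaluate the standard form [assuming x > -1]: now -4*log(x + 1) + 4*log(x + 4) + ∫((-2*x - 17)/(x**2 - x - 20)) dx + 5*exp(-4*x**3)/4.
Step 8. Decompose ∫((-2*x - 17)/(x**2 - x - 20)) dx by partial fractions, (-2*x - 17)/(x**2 - x - 20) = 1/(x + 4) - 3/(x - 5): now -4*log(x + 1) + 4*log(x + 4) + ∫(-3/(x - 5)) dx + ∫(1/(x + 4)) dx + 5*exp(-4*x**3)/4.
Step 9. Evaluate the standard form [assuming x > 5]: now -3*log(x - 5) - 4*log(x + 1) + 4*log(x + 4) + ∫(1/(x + 4)) dx + 5*exp(-4*x**3)/4.
Step 10. Evaluate the standard form [assuming x > -4]: now -3*log(x - 5) - 4*log(x + 1) + 5*log(x + 4) + 5*exp(-4*x**3)/4.
Answer: -3*log(x - 5) - 4*log(x + 1) + 5*log(x + 4) + 5*exp(-4*x**3)/4.


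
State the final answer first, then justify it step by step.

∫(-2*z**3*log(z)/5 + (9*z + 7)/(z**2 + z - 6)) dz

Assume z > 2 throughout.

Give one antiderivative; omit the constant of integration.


The answer is -z**4*log(z)/10 + z**4/40 + 5*log(z - 2) + 4*log(z + 3).
Step 1. Rewrite: now ∫(-2*z**3*log(z)/5) dz + ∫((9*z + 7)/(z**2 + z - 6)) dz.
Step 2. Integrate ∫(-2*z**3*log(z)/5) dz by parts with u = log(z), dv = (-2*z**3/5) dz, so v = -z**4/10 [assuming z > 0]: now -z**4*log(z)/10 + ∫(z**3/10) dz + ∫((9*z + 7)/(z**2 + z - 6)) dz.
Step 3. Evaluate the standard form: now -z**4*log(z)/10 + z**4/40 + ∫((9*z + 7)/(z**2 + z - 6)) dz.
Step 4. Decompose ∫((9*z + 7)/(z**2 + z - 6)) dz by partial fractions, (9*z + 7)/(z**2 + z - 6) = 4/(z + 3) + 5/(z - 2): now -z**4*log(z)/10 + z**4/40 + ∫(5/(z - 2)) dz + ∫(4/(z + 3)) dz.
Step 5. Evaluate the standard form [assuming z > -3]: now -z**4*log(z)/10 + z**4/40 + 4*log(z + 3) + ∫(5/(z - 2)) dz.
Step 6. Evaluate the standard form [assuming z > 2]: now -z**4*log(z)/10 + z**4/40 + 5*log(z - 2) + 4*log(z + 3).
Answer: -z**4*log(z)/10 + z**4/40 + 5*log(z - 2) + 4*log(z + 3).


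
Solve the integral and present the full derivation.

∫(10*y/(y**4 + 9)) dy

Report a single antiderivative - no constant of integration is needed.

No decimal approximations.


Step 1. Substitute u = y**2, turning ∫(10*y/(y**4 + 9)) dy into ∫(5/(u**2 + 9)) du: now ∫(5/(u**2 + 9)) du.
Step 2. Evaluate the standard form: now 5*atan(u/3)/3.
Step 3. Substitute back u = y**2: now 5*atan(y**2/3)/3.
Answer: 5*atan(y**2/3)/3.


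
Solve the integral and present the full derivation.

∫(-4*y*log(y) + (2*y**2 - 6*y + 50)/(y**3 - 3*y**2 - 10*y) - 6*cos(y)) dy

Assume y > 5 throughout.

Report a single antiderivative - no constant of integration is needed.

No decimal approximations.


Step 1. Rewrite: now ∫(-4*y*log(y)) dy + ∫((2*y**2 - 6*y + 50)/(y**3 - 3*y**2 - 10*y)) dy + ∫(-6*cos(y)) dy.
Step 2. Evaluate the standard form: now -6*sin(y) + ∫(-4*y*log(y)) dy + ∫((2*y**2 - 6*y + 50)/(y**3 - 3*y**2 - 10*y)) dy.
Step 3. Integrate ∫(-4*y*log(y)) dy by parts with u = log(y), dv = (-4*y) dy, so v = -2*y**2 [assuming y > 0]: now -2*y**2*log(y) - 6*sin(y) + ∫(2*y) dy + ∫((2*y**2 - 6*y + 50)/(y**3 - 3*y**2 - 10*y)) dy.
Step 4. Evaluate the standard form: now -2*y**2*log(y) + y**2 - 6*sin(y) + ∫((2*y**2 - 6*y + 50)/(y**3 - 3*y**2 - 10*y)) dy.
Step 5. Decompose ∫((2*y**2 - 6*y + 50)/(y**3 - 3*y**2 - 10*y)) dy by partial fractions, (2*y**2 - 6*y + 50)/(y**3 - 3*y**2 - 10*y) = 5/(y + 2) + 2/(y - 5) - 5/y: now -2*y**2*log(y) + y**2 - 6*sin(y) + ∫(-5/y) dy + ∫(2/(y - 5)) dy + ∫(5/(y + 2)) dy.
Step 6. Evaluate the standard form [assuming y > 0]: now -2*y**2*log(y) + y**2 - 5*log(y) - 6*sin(y) + ∫(2/(y - 5)) dy + ∫(5/(y + 2)) dy.
Step 7. Evaluate the standard form [assuming y > -2]: now -2*y**2*log(y) + y**2 - 5*log(y) + 5*log(y + 2) - 6*sin(y) + ∫(2/(y - 5)) dy.
Step 8. Evaluate the standard form [assuming y > 5]: now -2*y**2*log(y) + y**2 - 5*log(y) + 2*log(y - 5) + 5*log(y + 2) - 6*sin(y).
Answer: -2*y**2*log(y) + y**2 - 5*log(y) + 2*log(y - 5) + 5*log(y + 2) - 6*sin(y).


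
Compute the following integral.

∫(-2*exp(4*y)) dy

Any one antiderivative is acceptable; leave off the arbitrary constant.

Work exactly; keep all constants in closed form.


Answer: -exp(4*y)/2.


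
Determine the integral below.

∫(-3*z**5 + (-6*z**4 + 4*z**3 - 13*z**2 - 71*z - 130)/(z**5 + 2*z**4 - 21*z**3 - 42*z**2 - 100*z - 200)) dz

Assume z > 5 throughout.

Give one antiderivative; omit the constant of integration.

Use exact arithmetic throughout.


Answer: -z**6/2 - 2*log(z - 5) + log(z + 2) - 5*log(z + 5) + 3*atan(z/2)/2.


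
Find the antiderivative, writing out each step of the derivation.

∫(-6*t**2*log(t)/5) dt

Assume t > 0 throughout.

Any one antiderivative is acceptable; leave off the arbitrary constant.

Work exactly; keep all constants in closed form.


Step 1. Integrate ∫(-6*t**2*log(t)/5) dt by parts with u = log(t), dv = (-6*t**2/5) dt, so v = -2*t**3/5 [assuming t > 0]: now -2*t**3*log(t)/5 + ∫(2*t**2/5) dt.
Step 2. Evaluate the standard form: now -2*t**3*log(t)/5 + 2*t**3/15.
Answer: -2*t**3*log(t)/5 + 2*t**3/15.


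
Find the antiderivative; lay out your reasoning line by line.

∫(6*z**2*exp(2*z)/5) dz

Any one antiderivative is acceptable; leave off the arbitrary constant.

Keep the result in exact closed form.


Step 1. Integrate ∫(6*z**2*exp(2*z)/5) dz by parts with u = z**2, dv = (6*exp(2*z)/5) dz, so v = 3*exp(2*z)/5: now 3*z**2*exp(2*z)/5 + ∫(-6*z*exp(2*z)/5) dz.
Step 2. Integrate ∫(-6*z*exp(2*z)/5) dz by parts with u = z, dv = (-6*exp(2*z)/5) dz, so v = -3*exp(2*z)/5: now 3*z**2*exp(2*z)/5 - 3*z*exp(2*z)/5 + ∫(3*exp(2*z)/5) dz.
Step 3. Evaluate the standard form: now 3*z**2*exp(2*z)/5 - 3*z*exp(2*z)/5 + 3*exp(2*z)/10.
Answer: 3*z**2*exp(2*z)/5 - 3*z*exp(2*z)/5 + 3*exp(2*z)/10.


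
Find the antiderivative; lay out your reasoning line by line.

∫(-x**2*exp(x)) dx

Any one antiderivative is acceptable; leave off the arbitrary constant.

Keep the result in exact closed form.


Step 1. Integrate ∫(-x**2*exp(x)) dx by parts with u = x**2, dv = (-exp(x)) dx, so v = -exp(x): now -x**2*exp(x) + ∫(2*x*exp(x)) dx.
Step 2. Integrate ∫(2*x*exp(x)) dx by parts with u = x, dv = (2*exp(x)) dx, so v = 2*exp(x): now -x**2*exp(x) + 2*x*exp(x) + ∫(-2*exp(x)) dx.
Step 3. Evaluate the standard form: now -x**2*exp(x) + 2*x*exp(x) - 2*exp(x).
Answer: -x**2*exp(x) + 2*x*exp(x) - 2*exp(x).


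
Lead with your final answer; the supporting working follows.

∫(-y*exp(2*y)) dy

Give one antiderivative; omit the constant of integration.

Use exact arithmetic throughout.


The answer is -y*exp(2*y)/2 + exp(2*y)/4.
Step 1. Integrate ∫(-y*exp(2*y)) dy by parts with u = y, dv = (-exp(2*y)) dy, so v = -exp(2*y)/2: now -y*exp(2*y)/2 + ∫(exp(2*y)/2) dy.
Step 2. Evaluate the standard form: now -y*exp(2*y)/2 + exp(2*y)/4.
Answer: -y*exp(2*y)/2 + exp(2*y)/4.


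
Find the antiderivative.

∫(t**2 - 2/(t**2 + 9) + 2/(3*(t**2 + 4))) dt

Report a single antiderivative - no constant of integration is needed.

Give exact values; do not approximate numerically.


Answer: t**3/3 - 2*atan(t/3)/3 + atan(t/2)/3.


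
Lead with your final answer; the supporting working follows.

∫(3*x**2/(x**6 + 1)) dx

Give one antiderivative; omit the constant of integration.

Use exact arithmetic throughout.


The answer is atan(x**3).
Step 1. Substitute u = x**3, turning ∫(3*x**2/(x**6 + 1)) dx into ∫(1/(u**2 + 1)) du: now ∫(1/(u**2 + 1)) du.
Step 2. Evaluate the standard form: now atan(u).
Step 3. Substitute back u = x**3: now atan(x**3).
Answer: atan(x**3).


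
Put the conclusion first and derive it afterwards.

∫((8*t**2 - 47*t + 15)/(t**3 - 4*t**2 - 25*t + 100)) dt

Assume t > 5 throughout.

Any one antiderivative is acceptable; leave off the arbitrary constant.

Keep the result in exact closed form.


The answer is -2*log(t - 5) + 5*log(t - 4) + 5*log(t + 5).
Step 1. Decompose ∫((8*t**2 - 47*t + 15)/(t**3 - 4*t**2 - 25*t + 100)) dt by partial fractions, (8*t**2 - 47*t + 15)/(t**3 - 4*t**2 - 25*t + 100) = 5/(t + 5) + 5/(t - 4) - 2/(t - 5): now ∫(-2/(t - 5)) dt + ∫(5/(t - 4)) dt + ∫(5/(t + 5)) dt.
Step 2. Evaluate the standard form [assuming t > 5]: now -2*log(t - 5) + ∫(5/(t - 4)) dt + ∫(5/(t + 5)) dt.
Step 3. Evaluate the standard form [assuming t > -5]: now -2*log(t - 5) + 5*log(t + 5) + ∫(5/(t - 4)) dt.
Step 4. Evaluate the standard form [assuming t > 4]: now -2*log(t - 5) + 5*log(t - 4) + 5*log(t + 5).
Answer: -2*log(t - 5) + 5*log(t - 4) + 5*log(t + 5).


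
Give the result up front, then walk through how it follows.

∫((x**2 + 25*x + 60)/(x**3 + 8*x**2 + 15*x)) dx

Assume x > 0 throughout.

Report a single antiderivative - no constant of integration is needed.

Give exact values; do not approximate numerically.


The answer is 4*log(x) + log(x + 3) - 4*log(x + 5).
Step 1. Decompose ∫((x**2 + 25*x + 60)/(x**3 + 8*x**2 + 15*x)) dx by partial fractions, (x**2 + 25*x + 60)/(x**3 + 8*x**2 + 15*x) = -4/(x + 5) + 1/(x + 3) + 4/x: now ∫(4/x) dx + ∫(1/(x + 3)) dx + ∫(-4/(x + 5)) dx.
Step 2. Evaluate the standard form [assuming x > 0]: now 4*log(x) + ∫(1/(x + 3)) dx + ∫(-4/(x + 5)) dx.
Step 3. Evaluate the standard form [assuming x > -3]: now 4*log(x) + log(x + 3) + ∫(-4/(x + 5)) dx.
Step 4. Evaluate the standard form [assuming x > -5]: now 4*log(x) + log(x + 3) - 4*log(x + 5).
Answer: 4*log(x) + log(x + 3) - 4*log(x + 5).


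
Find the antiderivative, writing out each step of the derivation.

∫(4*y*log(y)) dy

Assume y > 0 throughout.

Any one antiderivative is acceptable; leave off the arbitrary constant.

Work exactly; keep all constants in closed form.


Step 1. Integrate ∫(4*y*log(y)) dy by parts with u = log(y), dv = (4*y) dy, so v = 2*y**2 [assuming y > 0]: now 2*y**2*log(y) + ∫(-2*y) dy.
Step 2. Evaluate the standard form: now 2*y**2*log(y) - y**2.
Answer: 2*y**2*log(y) - y**2.


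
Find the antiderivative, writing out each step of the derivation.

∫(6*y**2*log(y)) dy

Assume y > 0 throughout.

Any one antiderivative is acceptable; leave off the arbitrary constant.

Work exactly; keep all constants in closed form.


Step 1. Integrate ∫(6*y**2*log(y)) dy by parts with u = log(y), dv = (6*y**2) dy, so v = 2*y**3 [assuming y > 0]: now 2*y**3*log(y) + ∫(-2*y**2) dy.
Step 2. Evaluate the standard form: now 2*y**3*log(y) - 2*y**3/3.
Answer: 2*y**3*log(y) - 2*y**3/3.


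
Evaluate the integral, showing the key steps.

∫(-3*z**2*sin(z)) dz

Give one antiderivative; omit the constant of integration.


Step 1. Integrate ∫(-3*z**2*sin(z)) dz by parts with u = z**2, dv = (-3*sin(z)) dz, so v = 3*cos(z): now 3*z**2*cos(z) + ∫(-6*z*cos(z)) dz.
Step 2. Integrate ∫(-6*z*cos(z)) dz by parts with u = z, dv = (-6*cos(z)) dz, so v = -6*sin(z): now 3*z**2*cos(z) - 6*z*sin(z) + ∫(6*sin(z)) dz.
Step 3. Evaluate the standard form: now 3*z**2*cos(z) - 6*z*sin(z) - 6*cos(z).
Answer: 3*z**2*cos(z) - 6*z*sin(z) - 6*cos(z).


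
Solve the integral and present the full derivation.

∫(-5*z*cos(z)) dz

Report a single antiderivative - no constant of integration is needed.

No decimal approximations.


Step 1. Integrate ∫(-5*z*cos(z)) dz by parts with u = z, dv = (-5*cos(z)) dz, so v = -5*sin(z): now -5*z*sin(z) + ∫(5*sin(z)) dz.
Step 2. Evaluate the standard form: now -5*z*sin(z) - 5*cos(z).
Answer: -5*z*sin(z) - 5*cos(z).


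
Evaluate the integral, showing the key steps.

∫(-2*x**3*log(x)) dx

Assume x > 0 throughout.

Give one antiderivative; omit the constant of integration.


Step 1. Integrate ∫(-2*x**3*log(x)) dx by parts with u = log(x), dv = (-2*x**3) dx, so v = -x**4/2 [assuming x > 0]: now -x**4*log(x)/2 + ∫(x**3/2) dx.
Step 2. Evaluate the standard form: now -x**4*log(x)/2 + x**4/8.
Answer: -x**4*log(x)/2 + x**4/8.


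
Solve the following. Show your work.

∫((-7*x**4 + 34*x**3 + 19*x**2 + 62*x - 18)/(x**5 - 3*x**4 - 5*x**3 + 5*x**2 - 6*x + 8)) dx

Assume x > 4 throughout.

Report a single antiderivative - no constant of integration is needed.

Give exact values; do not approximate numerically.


Step 1. Decompose ∫((-7*x**4 + 34*x**3 + 19*x**2 + 62*x - 18)/(x**5 - 3*x**4 - 5*x**3 + 5*x**2 - 6*x + 8)) dx by partial fractions, (-7*x**4 + 34*x**3 + 19*x**2 + 62*x - 18)/(x**5 - 3*x**4 - 5*x**3 + 5*x**2 - 6*x + 8) = -4/(x**2 + 1) - 5/(x + 2) - 5/(x - 1) + 3/(x - 4): now ∫(3/(x - 4)) dx + ∫(-5/(x - 1)) dx + ∫(-5/(x + 2)) dx + ∫(-4/(x**2 + 1)) dx.
Step 2. Evaluate the standard form [assuming x > 1]: now -5*log(x - 1) + ∫(3/(x - 4)) dx + ∫(-5/(x + 2)) dx + ∫(-4/(x**2 + 1)) dx.
Step 3. Evaluate the standard form [assuming x > 4]: now 3*log(x - 4) - 5*log(x - 1) + ∫(-5/(x + 2)) dx + ∫(-4/(x**2 + 1)) dx.
Step 4. Evaluate the standard form [assuming x > -2]: now 3*log(x - 4) - 5*log(x - 1) - 5*log(x + 2) + ∫(-4/(x**2 + 1)) dx.
Step 5. Evaluate the standard form: now 3*log(x - 4) - 5*log(x - 1) - 5*log(x + 2) - 4*atan(x).
Answer: 3*log(x - 4) - 5*log(x - 1) - 5*log(x + 2) - 4*atan(x).


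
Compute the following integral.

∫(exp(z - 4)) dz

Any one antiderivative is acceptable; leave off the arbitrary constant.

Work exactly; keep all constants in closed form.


Answer: exp(z - 4).


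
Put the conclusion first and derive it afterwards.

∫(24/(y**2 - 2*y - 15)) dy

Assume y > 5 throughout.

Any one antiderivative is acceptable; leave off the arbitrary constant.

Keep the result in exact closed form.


The answer is 3*log(y - 5) - 3*log(y + 3).
Step 1. Decompose ∫(24/(y**2 - 2*y - 15)) dy by partial fractions, 24/(y**2 - 2*y - 15) = -3/(y + 3) + 3/(y - 5): now ∫(3/(y - 5)) dy + ∫(-3/(y + 3)) dy.
Step 2. Evaluate the standard form [assuming y > -3]: now -3*log(y + 3) + ∫(3/(y - 5)) dy.
Step 3. Evaluate the standard form [assuming y > 5]: now 3*log(y - 5) - 3*log(y + 3).
Answer: 3*log(y - 5) - 3*log(y + 3).


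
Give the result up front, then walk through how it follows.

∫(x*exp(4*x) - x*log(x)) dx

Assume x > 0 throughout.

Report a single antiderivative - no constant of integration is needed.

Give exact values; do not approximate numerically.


The answer is -x**2*log(x)/2 + x**2/4 + x*exp(4*x)/4 - exp(4*x)/16.
Step 1. Rewrite: now ∫(x*exp(4*x)) dx + ∫(-x*log(x)) dx.
Step 2. Integrate ∫(-x*log(x)) dx by parts with u = log(x), dv = (-x) dx, so v = -x**2/2 [assuming x > 0]: now -x**2*log(x)/2 + ∫(x/2) dx + ∫(x*exp(4*x)) dx.
Step 3. Evaluate the standard form: now -x**2*log(x)/2 + x**2/4 + ∫(x*exp(4*x)) dx.
Step 4. Integrate ∫(x*exp(4*x)) dx by parts with u = x, dv = (exp(4*x)) dx, so v = exp(4*x)/4: now -x**2*log(x)/2 + x**2/4 + x*exp(4*x)/4 + ∫(-exp(4*x)/4) dx.
Step 5. Evaluate the standard form: now -x**2*log(x)/2 + x**2/4 + x*exp(4*x)/4 - exp(4*x)/16.
Answer: -x**2*log(x)/2 + x**2/4 + x*exp(4*x)/4 - exp(4*x)/16.


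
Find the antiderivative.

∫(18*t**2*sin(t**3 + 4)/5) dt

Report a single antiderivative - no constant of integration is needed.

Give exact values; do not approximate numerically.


Answer: -6*cos(t**3 + 4)/5.


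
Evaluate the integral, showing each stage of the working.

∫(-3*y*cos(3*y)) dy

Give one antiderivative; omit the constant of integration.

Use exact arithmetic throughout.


Step 1. Integrate ∫(-3*y*cos(3*y)) dy by parts with u = y, dv = (-3*cos(3*y)) dy, so v = -sin(3*y): now -y*sin(3*y) + ∫(sin(3*y)) dy.
Step 2. Evaluate the standard form: now -y*sin(3*y) - cos(3*y)/3.
Answer: -y*sin(3*y) - cos(3*y)/3.


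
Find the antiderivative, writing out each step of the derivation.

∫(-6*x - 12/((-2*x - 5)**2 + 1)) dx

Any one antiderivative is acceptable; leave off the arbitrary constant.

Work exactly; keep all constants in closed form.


Step 1. Rewrite: now ∫(-6*x) dx + ∫(-12/((-2*x - 5)**2 + 1)) dx.
Step 2. Substitute u = -2*x - 5, turning ∫(-12/((-2*x - 5)**2 + 1)) dx into ∫(6/(u**2 + 1)) du: now ∫(-6*x) dx + ∫(6/(u**2 + 1)) du.
Step 3. Evaluate the standard form: now 6*atan(u) + ∫(-6*x) dx.
Step 4. Substitute back u = -2*x - 5: now -6*atan(2*x + 5) + ∫(-6*x) dx.
Step 5. Evaluate the standard form: now -3*x**2 - 6*atan(2*x + 5).
Answer: -3*x**2 - 6*atan(2*x + 5).


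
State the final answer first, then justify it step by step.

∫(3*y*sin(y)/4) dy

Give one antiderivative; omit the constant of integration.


The answer is -3*y*cos(y)/4 + 3*sin(y)/4.
Step 1. Integrate ∫(3*y*sin(y)/4) dy by parts with u = y, dv = (3*sin(y)/4) dy, so v = -3*cos(y)/4: now -3*y*cos(y)/4 + ∫(3*cos(y)/4) dy.
Step 2. Evaluate the standard form: now -3*y*cos(y)/4 + 3*sin(y)/4.
Answer: -3*y*cos(y)/4 + 3*sin(y)/4.


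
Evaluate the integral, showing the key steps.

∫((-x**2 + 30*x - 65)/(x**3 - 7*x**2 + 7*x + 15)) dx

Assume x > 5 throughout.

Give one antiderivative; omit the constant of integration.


Step 1. Decompose ∫((-x**2 + 30*x - 65)/(x**3 - 7*x**2 + 7*x + 15)) dx by partial fractions, (-x**2 + 30*x - 65)/(x**3 - 7*x**2 + 7*x + 15) = -4/(x + 1) - 2/(x - 3) + 5/(x - 5): now ∫(5/(x - 5)) dx + ∫(-2/(x - 3)) dx + ∫(-4/(x + 1)) dx.
Step 2. Evaluate the standard form [assuming x > 3]: now -2*log(x - 3) + ∫(5/(x - 5)) dx + ∫(-4/(x + 1)) dx.
Step 3. Evaluate the standard form [assuming x > 5]: now 5*log(x - 5) - 2*log(x - 3) + ∫(-4/(x + 1)) dx.
Step 4. Evaluate the standard form [assuming x > -1]: now 5*log(x - 5) - 2*log(x - 3) - 4*log(x + 1).
Answer: 5*log(x - 5) - 2*log(x - 3) - 4*log(x + 1).


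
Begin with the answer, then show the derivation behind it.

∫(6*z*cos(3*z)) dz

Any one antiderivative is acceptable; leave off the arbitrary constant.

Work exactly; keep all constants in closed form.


The answer is 2*z*sin(3*z) + 2*cos(3*z)/3.
Step 1. Integrate ∫(6*z*cos(3*z)) dz by parts with u = z, dv = (6*cos(3*z)) dz, so v = 2*sin(3*z): now 2*z*sin(3*z) + ∫(-2*sin(3*z)) dz.
Step 2. Evaluate the standard form: now 2*z*sin(3*z) + 2*cos(3*z)/3.
Answer: 2*z*sin(3*z) + 2*cos(3*z)/3.


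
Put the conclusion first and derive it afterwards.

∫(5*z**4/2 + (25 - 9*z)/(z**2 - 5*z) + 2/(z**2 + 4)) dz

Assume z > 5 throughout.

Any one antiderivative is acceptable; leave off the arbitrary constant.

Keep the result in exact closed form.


The answer is z**5/2 - 5*log(z) - 4*log(z - 5) + atan(z/2).
Step 1. Rewrite: now ∫(5*z**4/2) dz + ∫((25 - 9*z)/(z**2 - 5*z)) dz + ∫(2/(z**2 + 4)) dz.
Step 2. Evaluate the standard form: now z**5/2 + ∫((25 - 9*z)/(z**2 - 5*z)) dz + ∫(2/(z**2 + 4)) dz.
Step 3. Decompose ∫((25 - 9*z)/(z**2 - 5*z)) dz by partial fractions, (25 - 9*z)/(z**2 - 5*z) = -4/(z - 5) - 5/z: now z**5/2 + ∫(-5/z) dz + ∫(-4/(z - 5)) dz + ∫(2/(z**2 + 4)) dz.
Step 4. Evaluate the standard form [assuming z > 0]: now z**5/2 - 5*log(z) + ∫(-4/(z - 5)) dz + ∫(2/(z**2 + 4)) dz.
Step 5. Evaluate the standard form [assuming z > 5]: now z**5/2 - 5*log(z) - 4*log(z - 5) + ∫(2/(z**2 + 4)) dz.
Step 6. Evaluate the standard form: now z**5/2 - 5*log(z) - 4*log(z - 5) + atan(z/2).
Answer: z**5/2 - 5*log(z) - 4*log(z - 5) + atan(z/2).


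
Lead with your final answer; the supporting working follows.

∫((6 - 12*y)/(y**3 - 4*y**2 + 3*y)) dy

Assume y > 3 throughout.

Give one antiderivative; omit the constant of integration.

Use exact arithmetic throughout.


The answer is 2*log(y) - 5*log(y - 3) + 3*log(y - 1).
Step 1. Decompose ∫((6 - 12*y)/(y**3 - 4*y**2 + 3*y)) dy by partial fractions, (6 - 12*y)/(y**3 - 4*y**2 + 3*y) = 3/(y - 1) - 5/(y - 3) + 2/y: now ∫(2/y) dy + ∫(-5/(y - 3)) dy + ∫(3/(y - 1)) dy.
Step 2. Evaluate the standard form [assuming y > 3]: now -5*log(y - 3) + ∫(2/y) dy + ∫(3/(y - 1)) dy.
Step 3. Evaluate the standard form [assuming y > 0]: now 2*log(y) - 5*log(y - 3) + ∫(3/(y - 1)) dy.
Step 4. Evaluate the standard form [assuming y > 1]: now 2*log(y) - 5*log(y - 3) + 3*log(y - 1).
Answer: 2*log(y) - 5*log(y - 3) + 3*log(y - 1).
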